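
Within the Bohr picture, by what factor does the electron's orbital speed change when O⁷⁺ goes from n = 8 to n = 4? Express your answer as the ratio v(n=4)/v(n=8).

v ∝ Z^1 · n^-1; with Z fixed, v ∝ n^-1.
v(n=4)/v(n=8) = (4/8)^-1 = 2

2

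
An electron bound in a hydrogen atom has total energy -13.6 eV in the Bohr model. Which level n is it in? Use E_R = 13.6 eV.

1

E_n = −E_R Z²/n² ⇒ n² = E_R Z²/(−E_n) = 13.6 × 1² / 13.6 ≈ 1.00
n = 1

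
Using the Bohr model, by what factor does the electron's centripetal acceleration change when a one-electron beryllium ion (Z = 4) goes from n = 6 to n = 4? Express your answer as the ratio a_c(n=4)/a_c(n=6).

81/16

a_c ∝ Z^3 · n^-4; with Z fixed, a_c ∝ n^-4.
a_c(n=4)/a_c(n=6) = (4/6)^-4 = 81/16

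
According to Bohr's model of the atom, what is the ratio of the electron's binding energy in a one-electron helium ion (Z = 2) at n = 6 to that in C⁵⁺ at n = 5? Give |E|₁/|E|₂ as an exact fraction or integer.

25/324

|E| ∝ Z^2 · n^-2
|E|₁/|E|₂ = (2/6)^2 · (6/5)^-2 = 25/324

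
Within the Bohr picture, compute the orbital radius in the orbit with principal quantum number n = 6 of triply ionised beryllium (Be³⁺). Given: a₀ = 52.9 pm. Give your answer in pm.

r_n = n²a₀/Z = 6² × 52.9 / 4
    = 36 × 52.9 / 4 = 476 pm

476 pm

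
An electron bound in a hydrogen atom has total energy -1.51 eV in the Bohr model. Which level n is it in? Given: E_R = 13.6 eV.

E_n = −E_R Z²/n² ⇒ n² = E_R Z²/(−E_n) = 13.6 × 1² / 1.51 ≈ 9.01
n = 3

3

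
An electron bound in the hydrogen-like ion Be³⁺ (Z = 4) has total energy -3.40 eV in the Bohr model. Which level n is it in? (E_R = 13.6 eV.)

8

E_n = −E_R Z²/n² ⇒ n² = E_R Z²/(−E_n) = 13.6 × 4² / 3.40 ≈ 64.00
n = 8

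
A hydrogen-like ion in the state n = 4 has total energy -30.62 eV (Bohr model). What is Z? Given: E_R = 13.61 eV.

6

E_n = −E_R Z²/n² ⇒ Z² = −E_n n²/E_R = 30.62 × 4² / 13.61 ≈ 36.00
Z = 6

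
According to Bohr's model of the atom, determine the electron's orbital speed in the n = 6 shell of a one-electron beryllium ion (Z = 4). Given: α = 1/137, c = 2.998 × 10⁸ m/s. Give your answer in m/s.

v_n = Zαc/n = 4 × 0.007299 × 2.998 × 10⁸ / 6
    = 1.459 × 10⁶ m/s

1.459 × 10⁶ m/s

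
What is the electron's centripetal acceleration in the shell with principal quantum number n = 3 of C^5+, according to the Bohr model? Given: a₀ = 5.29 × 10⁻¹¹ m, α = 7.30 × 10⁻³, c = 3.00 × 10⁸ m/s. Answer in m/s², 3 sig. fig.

2.42 × 10²³ m/s²

r = n²a₀/Z = 7.94 × 10⁻¹¹ m, v = Zαc/n = 4.38 × 10⁶ m/s
a = v²/r = (4.38 × 10⁶)² / 7.94 × 10⁻¹¹ = 2.42 × 10²³ m/s²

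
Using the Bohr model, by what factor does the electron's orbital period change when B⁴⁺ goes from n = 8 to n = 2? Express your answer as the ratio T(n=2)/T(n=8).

T ∝ Z^-2 · n^3; with Z fixed, T ∝ n^3.
T(n=2)/T(n=8) = (2/8)^3 = 1/64

1/64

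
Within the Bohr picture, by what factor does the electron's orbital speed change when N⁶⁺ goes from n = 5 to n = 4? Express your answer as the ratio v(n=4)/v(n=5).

5/4

v ∝ Z^1 · n^-1; with Z fixed, v ∝ n^-1.
v(n=4)/v(n=5) = (4/5)^-1 = 5/4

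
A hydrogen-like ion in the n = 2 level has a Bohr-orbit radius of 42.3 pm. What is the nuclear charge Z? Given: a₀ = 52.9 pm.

5

r_n = n²a₀/Z ⇒ Z = n²a₀/r = 2² × 52.9 / 42.3 ≈ 5.00
Z = 5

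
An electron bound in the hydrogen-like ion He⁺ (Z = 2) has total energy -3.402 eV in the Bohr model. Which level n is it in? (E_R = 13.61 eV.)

4

E_n = −E_R Z²/n² ⇒ n² = E_R Z²/(−E_n) = 13.61 × 2² / 3.402 ≈ 16.00
n = 4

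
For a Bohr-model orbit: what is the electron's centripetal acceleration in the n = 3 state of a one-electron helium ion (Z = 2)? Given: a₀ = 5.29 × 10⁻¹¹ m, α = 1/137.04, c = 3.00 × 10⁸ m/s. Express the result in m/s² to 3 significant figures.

r = n²a₀/Z = 2.38 × 10⁻¹⁰ m, v = Zαc/n = 1.46 × 10⁶ m/s
a = v²/r = (1.46 × 10⁶)² / 2.38 × 10⁻¹⁰ = 8.95 × 10²¹ m/s²

8.95 × 10²¹ m/s²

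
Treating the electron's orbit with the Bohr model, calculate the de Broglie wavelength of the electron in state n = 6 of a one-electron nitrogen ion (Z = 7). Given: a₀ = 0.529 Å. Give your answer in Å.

The Bohr quantisation condition is nλ = 2πr_n.
r_n = n²a₀/Z = 2.72 Å
λ = 2πr_n/n = 2π·2.72/6 = 2.85 Å

2.85 Å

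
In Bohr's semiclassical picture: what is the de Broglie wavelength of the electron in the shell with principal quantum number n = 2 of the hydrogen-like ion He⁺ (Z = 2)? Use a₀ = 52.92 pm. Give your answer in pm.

332.5 pm

The Bohr quantisation condition is nλ = 2πr_n.
r_n = n²a₀/Z = 105.8 pm
λ = 2πr_n/n = 2π·105.8/2 = 332.5 pm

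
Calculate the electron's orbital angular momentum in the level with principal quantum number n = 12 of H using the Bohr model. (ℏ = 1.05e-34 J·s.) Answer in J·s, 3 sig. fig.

L_n = nℏ = 12 × 1.05e-34 = 1.26e-33 J·s

1.26e-33 J·s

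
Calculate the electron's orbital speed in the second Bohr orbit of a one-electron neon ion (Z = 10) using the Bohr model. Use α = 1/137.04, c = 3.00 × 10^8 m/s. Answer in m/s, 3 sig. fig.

v_n = Zαc/n = 10 × 0.00730 × 3.00 × 10^8 / 2
    = 1.09 × 10^7 m/s

1.09 × 10^7 m/s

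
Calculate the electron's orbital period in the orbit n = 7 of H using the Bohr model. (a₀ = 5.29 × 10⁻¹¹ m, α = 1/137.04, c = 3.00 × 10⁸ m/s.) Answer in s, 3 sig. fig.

r = n²a₀/Z = 7²·5.29 × 10⁻¹¹/1 = 2.59 × 10⁻⁹ m
v = Zαc/n = 1·0.00730·3.00 × 10⁸/7 = 3.13 × 10⁵ m/s
T = 2πr/v = 5.21 × 10⁻¹⁴ s

5.21 × 10⁻¹⁴ s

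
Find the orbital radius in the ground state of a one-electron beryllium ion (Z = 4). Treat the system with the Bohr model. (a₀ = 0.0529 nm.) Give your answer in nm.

0.0132 nm

r_n = n²a₀/Z = 1² × 0.0529 / 4
    = 1 × 0.0529 / 4 = 0.0132 nm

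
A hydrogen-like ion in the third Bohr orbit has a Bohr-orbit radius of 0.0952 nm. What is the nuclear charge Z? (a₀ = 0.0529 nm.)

r_n = n²a₀/Z ⇒ Z = n²a₀/r = 3² × 0.0529 / 0.0952 ≈ 5.00
Z = 5

5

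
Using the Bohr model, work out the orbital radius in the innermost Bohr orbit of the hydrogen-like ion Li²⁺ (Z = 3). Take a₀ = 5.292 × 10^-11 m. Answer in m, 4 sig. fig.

1.764 × 10^-11 m

r_n = n²a₀/Z = 1² × 5.292 × 10^-11 / 3
    = 1 × 5.292 × 10^-11 / 3 = 1.764 × 10^-11 m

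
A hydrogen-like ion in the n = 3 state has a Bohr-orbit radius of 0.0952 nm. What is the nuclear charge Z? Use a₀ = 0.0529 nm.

r_n = n²a₀/Z ⇒ Z = n²a₀/r = 3² × 0.0529 / 0.0952 ≈ 5.00
Z = 5

5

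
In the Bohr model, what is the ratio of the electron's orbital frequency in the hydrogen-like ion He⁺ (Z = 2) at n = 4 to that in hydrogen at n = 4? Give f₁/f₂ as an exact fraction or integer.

f ∝ Z^2 · n^-3
f₁/f₂ = (2/1)^2 · (4/4)^-3 = 4

4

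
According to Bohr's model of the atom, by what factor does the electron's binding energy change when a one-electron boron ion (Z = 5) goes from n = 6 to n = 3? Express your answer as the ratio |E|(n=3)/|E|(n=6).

|E| ∝ Z^2 · n^-2; with Z fixed, |E| ∝ n^-2.
|E|(n=3)/|E|(n=6) = (3/6)^-2 = 4

4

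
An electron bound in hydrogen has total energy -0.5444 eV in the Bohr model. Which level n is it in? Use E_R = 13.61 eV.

E_n = −E_R Z²/n² ⇒ n² = E_R Z²/(−E_n) = 13.61 × 1² / 0.5444 ≈ 25.00
n = 5

5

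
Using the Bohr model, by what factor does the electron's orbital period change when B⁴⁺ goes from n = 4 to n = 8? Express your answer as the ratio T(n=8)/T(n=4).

T ∝ Z^-2 · n^3; with Z fixed, T ∝ n^3.
T(n=8)/T(n=4) = (8/4)^3 = 8

8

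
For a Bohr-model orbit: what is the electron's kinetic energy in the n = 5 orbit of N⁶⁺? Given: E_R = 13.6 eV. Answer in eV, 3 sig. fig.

26.7 eV

For a Coulomb orbit the virial theorem gives K = −E_n.
E_n = −E_R·Z²/n², so K = E_R·Z²/n² = 13.6 × 7²/5² = 26.7 eV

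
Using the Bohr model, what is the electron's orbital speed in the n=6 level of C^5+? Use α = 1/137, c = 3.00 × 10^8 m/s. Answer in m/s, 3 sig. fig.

2.19 × 10^6 m/s

v_n = Zαc/n = 6 × 0.00730 × 3.00 × 10^8 / 6
    = 2.19 × 10^6 m/s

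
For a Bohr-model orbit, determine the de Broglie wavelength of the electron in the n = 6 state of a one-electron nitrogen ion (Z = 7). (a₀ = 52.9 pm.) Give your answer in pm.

The Bohr quantisation condition is nλ = 2πr_n.
r_n = n²a₀/Z = 272 pm
λ = 2πr_n/n = 2π·272/6 = 285 pm

285 pm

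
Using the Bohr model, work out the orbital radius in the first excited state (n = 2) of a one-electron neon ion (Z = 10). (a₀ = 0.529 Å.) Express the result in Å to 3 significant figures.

0.212 Å

r_n = n²a₀/Z = 2² × 0.529 / 10
    = 4 × 0.529 / 10 = 0.212 Å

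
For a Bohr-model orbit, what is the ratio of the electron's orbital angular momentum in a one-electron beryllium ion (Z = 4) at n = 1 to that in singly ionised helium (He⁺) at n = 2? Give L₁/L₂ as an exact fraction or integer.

L = nℏ is independent of Z.
L₁/L₂ = n₁/n₂ = 1/2 = 1/2

1/2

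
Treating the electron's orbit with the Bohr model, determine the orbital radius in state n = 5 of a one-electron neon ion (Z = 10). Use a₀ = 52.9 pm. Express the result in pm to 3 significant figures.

r_n = n²a₀/Z = 5² × 52.9 / 10
    = 25 × 52.9 / 10 = 132 pm

132 pm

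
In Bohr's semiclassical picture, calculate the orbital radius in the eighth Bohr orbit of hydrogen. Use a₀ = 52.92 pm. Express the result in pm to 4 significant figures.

r_n = n²a₀/Z = 8² × 52.92 / 1
    = 64 × 52.92 / 1 = 3387 pm

3387 pm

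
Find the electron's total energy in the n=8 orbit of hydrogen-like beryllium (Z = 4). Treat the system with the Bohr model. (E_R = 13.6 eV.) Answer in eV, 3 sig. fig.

E_n = −E_R·Z²/n² = −13.6 × 4²/8² = -3.40 eV

-3.40 eV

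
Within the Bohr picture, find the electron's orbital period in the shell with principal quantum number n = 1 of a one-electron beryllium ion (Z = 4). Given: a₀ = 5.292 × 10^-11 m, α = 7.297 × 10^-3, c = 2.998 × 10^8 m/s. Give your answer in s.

r = n²a₀/Z = 1²·5.292 × 10^-11/4 = 1.323 × 10^-11 m
v = Zαc/n = 4·0.007297·2.998 × 10^8/1 = 8.751 × 10^6 m/s
T = 2πr/v = 9.500 × 10^-18 s

9.500 × 10^-18 s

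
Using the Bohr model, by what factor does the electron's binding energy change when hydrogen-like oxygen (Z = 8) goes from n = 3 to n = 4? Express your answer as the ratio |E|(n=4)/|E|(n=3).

9/16

|E| ∝ Z^2 · n^-2; with Z fixed, |E| ∝ n^-2.
|E|(n=4)/|E|(n=3) = (4/3)^-2 = 9/16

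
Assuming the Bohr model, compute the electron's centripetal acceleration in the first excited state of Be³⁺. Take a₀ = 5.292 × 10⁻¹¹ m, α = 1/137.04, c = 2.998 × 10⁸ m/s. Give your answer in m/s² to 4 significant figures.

3.618 × 10²³ m/s²

r = n²a₀/Z = 5.292 × 10⁻¹¹ m, v = Zαc/n = 4.375 × 10⁶ m/s
a = v²/r = (4.375 × 10⁶)² / 5.292 × 10⁻¹¹ = 3.618 × 10²³ m/s²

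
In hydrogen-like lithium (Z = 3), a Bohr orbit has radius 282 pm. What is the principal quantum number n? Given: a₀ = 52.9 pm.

4

r_n = n²a₀/Z ⇒ n² = rZ/a₀ = 282 × 3 / 52.9 ≈ 15.99
n = 4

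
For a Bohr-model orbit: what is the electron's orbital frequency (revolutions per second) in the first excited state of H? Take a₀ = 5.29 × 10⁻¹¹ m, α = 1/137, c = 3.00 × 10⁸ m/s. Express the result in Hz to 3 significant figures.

8.24 × 10¹⁴ Hz

r = n²a₀/Z = 2.12 × 10⁻¹⁰ m, v = Zαc/n = 1.09 × 10⁶ m/s
f = v/(2πr) = 8.24 × 10¹⁴ Hz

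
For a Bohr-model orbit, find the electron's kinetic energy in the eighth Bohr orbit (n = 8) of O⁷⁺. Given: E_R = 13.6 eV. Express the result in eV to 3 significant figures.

13.6 eV

For a Coulomb orbit the virial theorem gives K = −E_n.
E_n = −E_R·Z²/n², so K = E_R·Z²/n² = 13.6 × 8²/8² = 13.6 eV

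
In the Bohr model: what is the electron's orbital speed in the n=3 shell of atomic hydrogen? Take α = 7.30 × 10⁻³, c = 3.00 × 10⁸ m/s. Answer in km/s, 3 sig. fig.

730 km/s

v_n = Zαc/n = 1 × 0.00730 × 3.00 × 10⁸ / 3
    = 730 km/s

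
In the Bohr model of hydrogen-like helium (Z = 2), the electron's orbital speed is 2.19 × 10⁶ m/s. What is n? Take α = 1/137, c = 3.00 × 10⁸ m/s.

2

v_n = Zαc/n ⇒ n = Zαc/v = 2 × 0.00730 × 3.00 × 10⁸ / 2.19 × 10⁶ ≈ 2.00
n = 2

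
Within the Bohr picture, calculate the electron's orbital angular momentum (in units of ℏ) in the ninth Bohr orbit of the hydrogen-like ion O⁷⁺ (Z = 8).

9

L_n = nℏ, so L/ℏ = n = 9.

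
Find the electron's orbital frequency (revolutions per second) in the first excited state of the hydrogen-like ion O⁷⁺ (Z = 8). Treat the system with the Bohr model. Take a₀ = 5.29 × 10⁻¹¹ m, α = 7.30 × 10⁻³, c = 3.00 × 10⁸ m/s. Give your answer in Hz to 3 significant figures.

5.27 × 10¹⁶ Hz

r = n²a₀/Z = 2.65 × 10⁻¹¹ m, v = Zαc/n = 8.76 × 10⁶ m/s
f = v/(2πr) = 5.27 × 10¹⁶ Hz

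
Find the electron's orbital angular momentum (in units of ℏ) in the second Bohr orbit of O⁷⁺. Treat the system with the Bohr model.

2

L_n = nℏ, so L/ℏ = n = 2.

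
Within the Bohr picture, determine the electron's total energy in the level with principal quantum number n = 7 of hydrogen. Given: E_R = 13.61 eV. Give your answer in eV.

-0.2778 eV

E_n = −E_R·Z²/n² = −13.61 × 1²/7² = -0.2778 eV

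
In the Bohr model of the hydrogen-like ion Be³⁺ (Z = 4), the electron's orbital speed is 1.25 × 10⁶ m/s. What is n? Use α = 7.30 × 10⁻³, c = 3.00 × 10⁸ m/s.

7

v_n = Zαc/n ⇒ n = Zαc/v = 4 × 0.00730 × 3.00 × 10⁸ / 1.25 × 10⁶ ≈ 7.01
n = 7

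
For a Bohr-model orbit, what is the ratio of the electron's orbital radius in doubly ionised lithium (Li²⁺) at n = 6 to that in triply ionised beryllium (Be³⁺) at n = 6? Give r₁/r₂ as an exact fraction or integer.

r ∝ Z^-1 · n^2
r₁/r₂ = (3/4)^-1 · (6/6)^2 = 4/3

4/3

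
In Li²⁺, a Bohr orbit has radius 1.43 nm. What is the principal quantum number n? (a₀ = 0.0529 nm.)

r_n = n²a₀/Z ⇒ n² = rZ/a₀ = 1.43 × 3 / 0.0529 ≈ 81.10
n = 9

9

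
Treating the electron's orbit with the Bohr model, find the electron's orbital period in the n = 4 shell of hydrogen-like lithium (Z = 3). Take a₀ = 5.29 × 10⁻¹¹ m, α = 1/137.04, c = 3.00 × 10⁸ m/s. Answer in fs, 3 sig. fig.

r = n²a₀/Z = 4²·5.29 × 10⁻¹¹/3 = 2.82 × 10⁻¹⁰ m
v = Zαc/n = 3·0.00730·3.00 × 10⁸/4 = 1.64 × 10⁶ m/s
T = 2πr/v = 1.08 × 10⁻¹⁵ s = 1.08 fs

1.08 fs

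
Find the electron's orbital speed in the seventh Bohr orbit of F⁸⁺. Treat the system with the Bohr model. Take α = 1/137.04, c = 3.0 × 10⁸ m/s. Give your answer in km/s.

v_n = Zαc/n = 9 × 0.0073 × 3.0 × 10⁸ / 7
    = 2800 km/s

2800 km/s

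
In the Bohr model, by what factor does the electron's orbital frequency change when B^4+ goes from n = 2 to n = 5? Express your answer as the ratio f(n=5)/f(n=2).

8/125

f ∝ Z^2 · n^-3; with Z fixed, f ∝ n^-3.
f(n=5)/f(n=2) = (5/2)^-3 = 8/125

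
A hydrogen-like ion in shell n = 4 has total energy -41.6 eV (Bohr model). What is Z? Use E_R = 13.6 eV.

E_n = −E_R Z²/n² ⇒ Z² = −E_n n²/E_R = 41.6 × 4² / 13.6 ≈ 48.94
Z = 7

7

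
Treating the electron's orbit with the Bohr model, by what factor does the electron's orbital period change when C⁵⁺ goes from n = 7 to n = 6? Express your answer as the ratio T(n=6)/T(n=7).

216/343

T ∝ Z^-2 · n^3; with Z fixed, T ∝ n^3.
T(n=6)/T(n=7) = (6/7)^3 = 216/343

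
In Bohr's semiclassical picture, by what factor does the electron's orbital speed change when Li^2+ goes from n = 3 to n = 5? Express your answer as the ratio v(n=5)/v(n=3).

v ∝ Z^1 · n^-1; with Z fixed, v ∝ n^-1.
v(n=5)/v(n=3) = (5/3)^-1 = 3/5

3/5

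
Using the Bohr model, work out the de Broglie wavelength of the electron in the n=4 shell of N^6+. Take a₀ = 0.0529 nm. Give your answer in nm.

0.190 nm

The Bohr quantisation condition is nλ = 2πr_n.
r_n = n²a₀/Z = 0.121 nm
λ = 2πr_n/n = 2π·0.121/4 = 0.190 nm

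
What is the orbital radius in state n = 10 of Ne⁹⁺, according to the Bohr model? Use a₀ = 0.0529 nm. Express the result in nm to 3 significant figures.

r_n = n²a₀/Z = 10² × 0.0529 / 10
    = 100 × 0.0529 / 10 = 0.529 nm

0.529 nm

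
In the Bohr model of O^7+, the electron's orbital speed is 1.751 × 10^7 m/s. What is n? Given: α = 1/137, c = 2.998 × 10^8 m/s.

1

v_n = Zαc/n ⇒ n = Zαc/v = 8 × 0.007299 × 2.998 × 10^8 / 1.751 × 10^7 ≈ 1.00
n = 1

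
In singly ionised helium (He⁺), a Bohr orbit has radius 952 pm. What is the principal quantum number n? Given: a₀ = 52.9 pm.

r_n = n²a₀/Z ⇒ n² = rZ/a₀ = 952 × 2 / 52.9 ≈ 35.99
n = 6

6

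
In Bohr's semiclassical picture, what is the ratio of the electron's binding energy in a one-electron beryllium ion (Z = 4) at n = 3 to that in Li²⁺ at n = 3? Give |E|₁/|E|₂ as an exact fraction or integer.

16/9

|E| ∝ Z^2 · n^-2
|E|₁/|E|₂ = (4/3)^2 · (3/3)^-2 = 16/9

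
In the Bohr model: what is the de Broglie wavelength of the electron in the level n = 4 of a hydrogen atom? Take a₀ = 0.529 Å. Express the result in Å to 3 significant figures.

The Bohr quantisation condition is nλ = 2πr_n.
r_n = n²a₀/Z = 8.46 Å
λ = 2πr_n/n = 2π·8.46/4 = 13.3 Å

13.3 Å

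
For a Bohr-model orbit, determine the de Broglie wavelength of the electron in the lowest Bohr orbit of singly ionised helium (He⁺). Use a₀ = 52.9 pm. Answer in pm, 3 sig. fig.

The Bohr quantisation condition is nλ = 2πr_n.
r_n = n²a₀/Z = 26.4 pm
λ = 2πr_n/n = 2π·26.4/1 = 166 pm

166 pm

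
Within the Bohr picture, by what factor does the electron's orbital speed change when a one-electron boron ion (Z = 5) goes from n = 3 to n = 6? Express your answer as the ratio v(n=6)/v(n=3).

1/2

v ∝ Z^1 · n^-1; with Z fixed, v ∝ n^-1.
v(n=6)/v(n=3) = (6/3)^-1 = 1/2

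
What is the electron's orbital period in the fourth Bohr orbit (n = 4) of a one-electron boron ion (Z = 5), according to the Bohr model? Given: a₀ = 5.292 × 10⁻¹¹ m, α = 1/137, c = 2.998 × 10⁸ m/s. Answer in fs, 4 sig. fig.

0.3890 fs

r = n²a₀/Z = 4²·5.292 × 10⁻¹¹/5 = 1.693 × 10⁻¹⁰ m
v = Zαc/n = 5·0.007299·2.998 × 10⁸/4 = 2.735 × 10⁶ m/s
T = 2πr/v = 3.890 × 10⁻¹⁶ s = 0.3890 fs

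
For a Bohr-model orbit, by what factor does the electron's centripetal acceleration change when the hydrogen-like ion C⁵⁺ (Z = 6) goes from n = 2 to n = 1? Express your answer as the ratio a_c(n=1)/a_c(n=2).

a_c ∝ Z^3 · n^-4; with Z fixed, a_c ∝ n^-4.
a_c(n=1)/a_c(n=2) = (1/2)^-4 = 16

16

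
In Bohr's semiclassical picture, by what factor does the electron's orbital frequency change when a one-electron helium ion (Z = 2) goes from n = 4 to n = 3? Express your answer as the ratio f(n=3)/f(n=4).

64/27

f ∝ Z^2 · n^-3; with Z fixed, f ∝ n^-3.
f(n=3)/f(n=4) = (3/4)^-3 = 64/27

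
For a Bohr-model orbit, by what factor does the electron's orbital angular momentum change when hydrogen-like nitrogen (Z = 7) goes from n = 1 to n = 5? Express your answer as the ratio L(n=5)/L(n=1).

L = nℏ depends only on n, so L ∝ n.
L(n=5)/L(n=1) = (5/1)^1 = 5

5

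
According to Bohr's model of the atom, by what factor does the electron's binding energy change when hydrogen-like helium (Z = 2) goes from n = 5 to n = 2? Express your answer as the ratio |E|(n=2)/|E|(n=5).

|E| ∝ Z^2 · n^-2; with Z fixed, |E| ∝ n^-2.
|E|(n=2)/|E|(n=5) = (2/5)^-2 = 25/4

25/4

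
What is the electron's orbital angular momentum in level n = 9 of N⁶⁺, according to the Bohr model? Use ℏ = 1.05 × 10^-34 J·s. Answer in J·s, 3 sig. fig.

L_n = nℏ = 9 × 1.05 × 10^-34 = 9.45 × 10^-34 J·s

9.45 × 10^-34 J·s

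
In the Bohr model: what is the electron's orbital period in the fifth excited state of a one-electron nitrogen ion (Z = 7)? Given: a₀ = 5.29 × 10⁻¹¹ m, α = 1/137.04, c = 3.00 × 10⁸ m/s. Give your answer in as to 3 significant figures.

669 as

r = n²a₀/Z = 6²·5.29 × 10⁻¹¹/7 = 2.72 × 10⁻¹⁰ m
v = Zαc/n = 7·0.00730·3.00 × 10⁸/6 = 2.55 × 10⁶ m/s
T = 2πr/v = 6.69 × 10⁻¹⁶ s = 669 as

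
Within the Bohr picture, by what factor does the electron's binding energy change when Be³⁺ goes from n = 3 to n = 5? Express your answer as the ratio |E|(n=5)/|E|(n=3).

9/25

|E| ∝ Z^2 · n^-2; with Z fixed, |E| ∝ n^-2.
|E|(n=5)/|E|(n=3) = (5/3)^-2 = 9/25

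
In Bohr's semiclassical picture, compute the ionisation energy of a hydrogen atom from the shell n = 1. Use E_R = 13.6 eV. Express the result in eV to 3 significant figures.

13.6 eV

E_n = −E_R·Z²/n² = −13.6 × 1²/1² eV = -13.6 eV
Ionisation energy = −E_n = 13.6 eV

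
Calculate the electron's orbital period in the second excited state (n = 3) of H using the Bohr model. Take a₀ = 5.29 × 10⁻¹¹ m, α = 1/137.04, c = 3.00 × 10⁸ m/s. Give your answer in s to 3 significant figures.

r = n²a₀/Z = 3²·5.29 × 10⁻¹¹/1 = 4.76 × 10⁻¹⁰ m
v = Zαc/n = 1·0.00730·3.00 × 10⁸/3 = 7.30 × 10⁵ m/s
T = 2πr/v = 4.10 × 10⁻¹⁵ s

4.10 × 10⁻¹⁵ s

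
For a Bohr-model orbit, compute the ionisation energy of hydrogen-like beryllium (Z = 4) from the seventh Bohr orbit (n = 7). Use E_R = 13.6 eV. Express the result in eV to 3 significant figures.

4.44 eV

E_n = −E_R·Z²/n² = −13.6 × 4²/7² eV = -4.44 eV
Ionisation energy = −E_n = 4.44 eV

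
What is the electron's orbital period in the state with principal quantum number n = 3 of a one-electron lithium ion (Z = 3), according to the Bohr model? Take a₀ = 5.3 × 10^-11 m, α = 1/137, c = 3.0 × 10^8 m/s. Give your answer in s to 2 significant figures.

4.6 × 10^-16 s

r = n²a₀/Z = 3²·5.3 × 10^-11/3 = 1.6 × 10^-10 m
v = Zαc/n = 3·0.0073·3.0 × 10^8/3 = 2.2 × 10^6 m/s
T = 2πr/v = 4.6 × 10^-16 s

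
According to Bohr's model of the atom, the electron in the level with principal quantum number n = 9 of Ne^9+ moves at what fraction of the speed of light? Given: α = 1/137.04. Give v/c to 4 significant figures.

0.008108

v_n = Zαc/n, so v/c = Zα/n = 10 × 0.007297 / 9 = 0.008108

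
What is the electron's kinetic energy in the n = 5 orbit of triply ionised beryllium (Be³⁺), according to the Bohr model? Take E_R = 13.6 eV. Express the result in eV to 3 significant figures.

8.70 eV

For a Coulomb orbit the virial theorem gives K = −E_n.
E_n = −E_R·Z²/n², so K = E_R·Z²/n² = 13.6 × 4²/5² = 8.70 eV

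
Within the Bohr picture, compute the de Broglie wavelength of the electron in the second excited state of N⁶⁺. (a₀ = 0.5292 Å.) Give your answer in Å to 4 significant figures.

The Bohr quantisation condition is nλ = 2πr_n.
r_n = n²a₀/Z = 0.6804 Å
λ = 2πr_n/n = 2π·0.6804/3 = 1.425 Å

1.425 Å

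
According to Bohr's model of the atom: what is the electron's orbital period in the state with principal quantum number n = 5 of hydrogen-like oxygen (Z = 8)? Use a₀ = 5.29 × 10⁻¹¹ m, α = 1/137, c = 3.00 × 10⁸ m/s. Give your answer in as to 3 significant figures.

r = n²a₀/Z = 5²·5.29 × 10⁻¹¹/8 = 1.65 × 10⁻¹⁰ m
v = Zαc/n = 8·0.00730·3.00 × 10⁸/5 = 3.50 × 10⁶ m/s
T = 2πr/v = 2.96 × 10⁻¹⁶ s = 296 as

296 as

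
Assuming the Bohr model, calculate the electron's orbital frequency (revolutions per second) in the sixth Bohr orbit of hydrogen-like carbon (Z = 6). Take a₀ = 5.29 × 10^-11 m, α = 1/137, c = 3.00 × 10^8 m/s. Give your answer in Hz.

r = n²a₀/Z = 3.17 × 10^-10 m, v = Zαc/n = 2.19 × 10^6 m/s
f = v/(2πr) = 1.10 × 10^15 Hz

1.10 × 10^15 Hz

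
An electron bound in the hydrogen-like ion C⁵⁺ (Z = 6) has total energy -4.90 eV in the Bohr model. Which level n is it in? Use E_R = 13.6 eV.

10

E_n = −E_R Z²/n² ⇒ n² = E_R Z²/(−E_n) = 13.6 × 6² / 4.90 ≈ 99.92
n = 10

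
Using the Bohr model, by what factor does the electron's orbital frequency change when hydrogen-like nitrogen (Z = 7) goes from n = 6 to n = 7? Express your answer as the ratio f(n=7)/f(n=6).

216/343

f ∝ Z^2 · n^-3; with Z fixed, f ∝ n^-3.
f(n=7)/f(n=6) = (7/6)^-3 = 216/343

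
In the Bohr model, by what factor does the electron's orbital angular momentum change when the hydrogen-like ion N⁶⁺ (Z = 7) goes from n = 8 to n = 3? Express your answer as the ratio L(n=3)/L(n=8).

3/8

L = nℏ depends only on n, so L ∝ n.
L(n=3)/L(n=8) = (3/8)^1 = 3/8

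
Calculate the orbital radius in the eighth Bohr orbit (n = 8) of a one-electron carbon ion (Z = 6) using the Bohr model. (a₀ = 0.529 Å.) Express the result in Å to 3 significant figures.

5.64 Å

r_n = n²a₀/Z = 8² × 0.529 / 6
    = 64 × 0.529 / 6 = 5.64 Å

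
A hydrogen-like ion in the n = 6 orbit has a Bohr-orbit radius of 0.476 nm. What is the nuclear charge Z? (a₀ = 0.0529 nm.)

4

r_n = n²a₀/Z ⇒ Z = n²a₀/r = 6² × 0.0529 / 0.476 ≈ 4.00
Z = 4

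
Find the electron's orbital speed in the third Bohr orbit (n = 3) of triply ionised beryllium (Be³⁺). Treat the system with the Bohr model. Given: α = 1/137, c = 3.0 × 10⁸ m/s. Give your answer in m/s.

2.9 × 10⁶ m/s

v_n = Zαc/n = 4 × 0.0073 × 3.0 × 10⁸ / 3
    = 2.9 × 10⁶ m/s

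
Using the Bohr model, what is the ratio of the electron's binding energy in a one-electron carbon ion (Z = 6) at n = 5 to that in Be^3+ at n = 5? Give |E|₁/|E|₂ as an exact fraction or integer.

|E| ∝ Z^2 · n^-2
|E|₁/|E|₂ = (6/4)^2 · (5/5)^-2 = 9/4

9/4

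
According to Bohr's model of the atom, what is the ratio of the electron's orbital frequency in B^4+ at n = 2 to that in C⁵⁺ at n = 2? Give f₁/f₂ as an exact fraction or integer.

f ∝ Z^2 · n^-3
f₁/f₂ = (5/6)^2 · (2/2)^-3 = 25/36

25/36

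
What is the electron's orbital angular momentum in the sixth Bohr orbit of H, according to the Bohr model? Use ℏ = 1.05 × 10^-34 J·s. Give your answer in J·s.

L_n = nℏ = 6 × 1.05 × 10^-34 = 6.30 × 10^-34 J·s

6.30 × 10^-34 J·s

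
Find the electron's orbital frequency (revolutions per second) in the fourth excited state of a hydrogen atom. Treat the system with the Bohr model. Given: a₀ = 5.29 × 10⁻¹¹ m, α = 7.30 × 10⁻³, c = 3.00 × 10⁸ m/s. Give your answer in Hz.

5.27 × 10¹³ Hz

r = n²a₀/Z = 1.32 × 10⁻⁹ m, v = Zαc/n = 4.38 × 10⁵ m/s
f = v/(2πr) = 5.27 × 10¹³ Hz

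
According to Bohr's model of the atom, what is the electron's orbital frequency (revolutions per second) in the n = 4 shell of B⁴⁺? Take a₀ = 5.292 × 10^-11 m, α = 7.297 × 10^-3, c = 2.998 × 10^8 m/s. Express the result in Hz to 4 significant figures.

2.570 × 10^15 Hz

r = n²a₀/Z = 1.693 × 10^-10 m, v = Zαc/n = 2.735 × 10^6 m/s
f = v/(2πr) = 2.570 × 10^15 Hz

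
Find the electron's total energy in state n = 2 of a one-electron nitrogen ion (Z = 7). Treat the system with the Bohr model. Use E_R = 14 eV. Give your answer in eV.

E_n = −E_R·Z²/n² = −14 × 7²/2² = -170 eV

-170 eV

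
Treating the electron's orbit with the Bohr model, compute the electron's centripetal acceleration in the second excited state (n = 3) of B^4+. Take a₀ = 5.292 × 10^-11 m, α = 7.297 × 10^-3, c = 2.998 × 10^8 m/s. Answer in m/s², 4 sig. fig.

r = n²a₀/Z = 9.526 × 10^-11 m, v = Zαc/n = 3.646 × 10^6 m/s
a = v²/r = (3.646 × 10^6)² / 9.526 × 10^-11 = 1.396 × 10^23 m/s²

1.396 × 10^23 m/s²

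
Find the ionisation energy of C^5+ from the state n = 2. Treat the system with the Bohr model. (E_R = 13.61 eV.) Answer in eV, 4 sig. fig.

E_n = −E_R·Z²/n² = −13.61 × 6²/2² eV = -122.5 eV
Ionisation energy = −E_n = 122.5 eV

122.5 eV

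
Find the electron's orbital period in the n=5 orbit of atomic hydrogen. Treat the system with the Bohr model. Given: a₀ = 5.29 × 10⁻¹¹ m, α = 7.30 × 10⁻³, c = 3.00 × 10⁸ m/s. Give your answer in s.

r = n²a₀/Z = 5²·5.29 × 10⁻¹¹/1 = 1.32 × 10⁻⁹ m
v = Zαc/n = 1·0.00730·3.00 × 10⁸/5 = 4.38 × 10⁵ m/s
T = 2πr/v = 1.90 × 10⁻¹⁴ s

1.90 × 10⁻¹⁴ s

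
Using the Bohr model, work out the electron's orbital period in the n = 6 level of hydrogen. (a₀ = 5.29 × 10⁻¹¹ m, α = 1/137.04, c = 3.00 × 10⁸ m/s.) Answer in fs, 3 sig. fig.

32.8 fs

r = n²a₀/Z = 6²·5.29 × 10⁻¹¹/1 = 1.90 × 10⁻⁹ m
v = Zαc/n = 1·0.00730·3.00 × 10⁸/6 = 3.65 × 10⁵ m/s
T = 2πr/v = 3.28 × 10⁻¹⁴ s = 32.8 fs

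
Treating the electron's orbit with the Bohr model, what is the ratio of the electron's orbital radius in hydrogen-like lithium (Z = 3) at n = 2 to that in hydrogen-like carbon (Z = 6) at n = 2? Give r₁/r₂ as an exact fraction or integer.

2

r ∝ Z^-1 · n^2
r₁/r₂ = (3/6)^-1 · (2/2)^2 = 2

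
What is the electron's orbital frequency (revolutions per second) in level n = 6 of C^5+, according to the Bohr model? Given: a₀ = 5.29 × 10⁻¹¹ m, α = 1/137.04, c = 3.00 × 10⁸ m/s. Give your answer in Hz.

1.10 × 10¹⁵ Hz

r = n²a₀/Z = 3.17 × 10⁻¹⁰ m, v = Zαc/n = 2.19 × 10⁶ m/s
f = v/(2πr) = 1.10 × 10¹⁵ Hz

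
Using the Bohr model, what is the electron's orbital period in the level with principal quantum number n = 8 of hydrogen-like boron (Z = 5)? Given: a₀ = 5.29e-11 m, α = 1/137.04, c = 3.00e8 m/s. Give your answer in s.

3.11e-15 s

r = n²a₀/Z = 8²·5.29e-11/5 = 6.77e-10 m
v = Zαc/n = 5·0.00730·3.00e8/8 = 1.37e6 m/s
T = 2πr/v = 3.11e-15 s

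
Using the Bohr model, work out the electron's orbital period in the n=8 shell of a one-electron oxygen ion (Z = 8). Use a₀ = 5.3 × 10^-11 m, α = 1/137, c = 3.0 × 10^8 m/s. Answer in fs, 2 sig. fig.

1.2 fs

r = n²a₀/Z = 8²·5.3 × 10^-11/8 = 4.2 × 10^-10 m
v = Zαc/n = 8·0.0073·3.0 × 10^8/8 = 2.2 × 10^6 m/s
T = 2πr/v = 1.2 × 10^-15 s = 1.2 fs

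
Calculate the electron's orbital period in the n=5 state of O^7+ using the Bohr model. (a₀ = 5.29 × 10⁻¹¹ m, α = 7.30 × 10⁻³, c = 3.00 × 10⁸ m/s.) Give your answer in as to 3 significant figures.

r = n²a₀/Z = 5²·5.29 × 10⁻¹¹/8 = 1.65 × 10⁻¹⁰ m
v = Zαc/n = 8·0.00730·3.00 × 10⁸/5 = 3.50 × 10⁶ m/s
T = 2πr/v = 2.96 × 10⁻¹⁶ s = 296 as

296 as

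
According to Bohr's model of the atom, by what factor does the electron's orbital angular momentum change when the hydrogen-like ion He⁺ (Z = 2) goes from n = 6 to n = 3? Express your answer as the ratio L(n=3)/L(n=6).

L = nℏ depends only on n, so L ∝ n.
L(n=3)/L(n=6) = (3/6)^1 = 1/2

1/2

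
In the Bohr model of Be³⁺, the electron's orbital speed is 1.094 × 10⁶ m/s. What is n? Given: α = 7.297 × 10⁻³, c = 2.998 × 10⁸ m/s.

v_n = Zαc/n ⇒ n = Zαc/v = 4 × 0.007297 × 2.998 × 10⁸ / 1.094 × 10⁶ ≈ 8.00
n = 8

8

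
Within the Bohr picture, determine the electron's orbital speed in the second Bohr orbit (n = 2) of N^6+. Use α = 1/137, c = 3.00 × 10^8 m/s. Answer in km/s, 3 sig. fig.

v_n = Zαc/n = 7 × 0.00730 × 3.00 × 10^8 / 2
    = 7660 km/s

7660 km/s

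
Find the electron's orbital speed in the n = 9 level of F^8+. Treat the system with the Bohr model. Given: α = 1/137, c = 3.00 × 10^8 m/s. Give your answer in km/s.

v_n = Zαc/n = 9 × 0.00730 × 3.00 × 10^8 / 9
    = 2190 km/s

2190 km/s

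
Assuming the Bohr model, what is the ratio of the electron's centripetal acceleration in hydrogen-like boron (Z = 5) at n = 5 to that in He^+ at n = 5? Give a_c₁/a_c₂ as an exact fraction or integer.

125/8

a_c ∝ Z^3 · n^-4
a_c₁/a_c₂ = (5/2)^3 · (5/5)^-4 = 125/8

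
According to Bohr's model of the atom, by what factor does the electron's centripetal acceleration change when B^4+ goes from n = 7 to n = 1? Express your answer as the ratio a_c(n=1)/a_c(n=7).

a_c ∝ Z^3 · n^-4; with Z fixed, a_c ∝ n^-4.
a_c(n=1)/a_c(n=7) = (1/7)^-4 = 2401

2401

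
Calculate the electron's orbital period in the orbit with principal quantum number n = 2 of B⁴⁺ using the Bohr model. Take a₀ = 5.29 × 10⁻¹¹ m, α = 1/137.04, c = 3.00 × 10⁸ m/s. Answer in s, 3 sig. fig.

4.86 × 10⁻¹⁷ s

r = n²a₀/Z = 2²·5.29 × 10⁻¹¹/5 = 4.23 × 10⁻¹¹ m
v = Zαc/n = 5·0.00730·3.00 × 10⁸/2 = 5.47 × 10⁶ m/s
T = 2πr/v = 4.86 × 10⁻¹⁷ s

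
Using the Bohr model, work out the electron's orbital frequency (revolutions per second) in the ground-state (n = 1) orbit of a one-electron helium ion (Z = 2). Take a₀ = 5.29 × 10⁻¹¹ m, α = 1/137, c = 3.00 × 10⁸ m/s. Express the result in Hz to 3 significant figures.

r = n²a₀/Z = 2.65 × 10⁻¹¹ m, v = Zαc/n = 4.38 × 10⁶ m/s
f = v/(2πr) = 2.64 × 10¹⁶ Hz

2.64 × 10¹⁶ Hz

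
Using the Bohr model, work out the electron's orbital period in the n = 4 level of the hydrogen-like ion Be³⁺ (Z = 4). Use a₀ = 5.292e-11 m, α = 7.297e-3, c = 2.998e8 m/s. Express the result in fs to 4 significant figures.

r = n²a₀/Z = 4²·5.292e-11/4 = 2.117e-10 m
v = Zαc/n = 4·0.007297·2.998e8/4 = 2.188e6 m/s
T = 2πr/v = 6.080e-16 s = 0.6080 fs

0.6080 fs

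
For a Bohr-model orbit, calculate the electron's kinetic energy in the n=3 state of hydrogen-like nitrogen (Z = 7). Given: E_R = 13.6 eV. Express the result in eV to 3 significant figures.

For a Coulomb orbit the virial theorem gives K = −E_n.
E_n = −E_R·Z²/n², so K = E_R·Z²/n² = 13.6 × 7²/3² = 74.0 eV

74.0 eV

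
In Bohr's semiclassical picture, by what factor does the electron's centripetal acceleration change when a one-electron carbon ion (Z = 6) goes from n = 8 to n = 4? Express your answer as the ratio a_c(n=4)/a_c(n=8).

16

a_c ∝ Z^3 · n^-4; with Z fixed, a_c ∝ n^-4.
a_c(n=4)/a_c(n=8) = (4/8)^-4 = 16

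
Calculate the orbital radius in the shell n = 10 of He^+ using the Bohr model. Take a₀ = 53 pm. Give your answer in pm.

r_n = n²a₀/Z = 10² × 53 / 2
    = 100 × 53 / 2 = 2600 pm

2600 pm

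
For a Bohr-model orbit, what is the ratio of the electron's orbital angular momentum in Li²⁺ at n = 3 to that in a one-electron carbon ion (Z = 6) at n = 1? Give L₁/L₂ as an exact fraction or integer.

L = nℏ is independent of Z.
L₁/L₂ = n₁/n₂ = 3/1 = 3

3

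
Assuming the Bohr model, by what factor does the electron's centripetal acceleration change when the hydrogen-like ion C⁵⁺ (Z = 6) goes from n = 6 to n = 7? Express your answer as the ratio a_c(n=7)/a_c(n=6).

a_c ∝ Z^3 · n^-4; with Z fixed, a_c ∝ n^-4.
a_c(n=7)/a_c(n=6) = (7/6)^-4 = 1296/2401

1296/2401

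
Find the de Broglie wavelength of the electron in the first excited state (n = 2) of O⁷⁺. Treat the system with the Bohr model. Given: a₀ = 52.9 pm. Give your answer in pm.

83.1 pm

The Bohr quantisation condition is nλ = 2πr_n.
r_n = n²a₀/Z = 26.4 pm
λ = 2πr_n/n = 2π·26.4/2 = 83.1 pm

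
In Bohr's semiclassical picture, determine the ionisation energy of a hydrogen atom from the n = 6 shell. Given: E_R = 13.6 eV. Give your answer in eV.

E_n = −E_R·Z²/n² = −13.6 × 1²/6² eV = -0.378 eV
Ionisation energy = −E_n = 0.378 eV

0.378 eV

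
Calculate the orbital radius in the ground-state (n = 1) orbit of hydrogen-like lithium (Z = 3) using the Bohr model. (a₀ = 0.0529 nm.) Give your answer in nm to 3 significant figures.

0.0176 nm

r_n = n²a₀/Z = 1² × 0.0529 / 3
    = 1 × 0.0529 / 3 = 0.0176 nm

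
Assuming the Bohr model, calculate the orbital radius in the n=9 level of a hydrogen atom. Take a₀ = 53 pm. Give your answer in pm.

4300 pm

r_n = n²a₀/Z = 9² × 53 / 1
    = 81 × 53 / 1 = 4300 pm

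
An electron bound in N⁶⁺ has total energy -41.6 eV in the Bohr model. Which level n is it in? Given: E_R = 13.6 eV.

4

E_n = −E_R Z²/n² ⇒ n² = E_R Z²/(−E_n) = 13.6 × 7² / 41.6 ≈ 16.02
n = 4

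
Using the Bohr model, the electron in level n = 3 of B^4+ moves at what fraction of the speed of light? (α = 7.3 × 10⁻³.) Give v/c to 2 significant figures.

v_n = Zαc/n, so v/c = Zα/n = 5 × 0.0073 / 3 = 0.012

0.012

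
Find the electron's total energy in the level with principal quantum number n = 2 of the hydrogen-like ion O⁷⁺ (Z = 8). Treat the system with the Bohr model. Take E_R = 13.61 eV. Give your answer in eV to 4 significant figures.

E_n = −E_R·Z²/n² = −13.61 × 8²/2² = -217.8 eV

-217.8 eV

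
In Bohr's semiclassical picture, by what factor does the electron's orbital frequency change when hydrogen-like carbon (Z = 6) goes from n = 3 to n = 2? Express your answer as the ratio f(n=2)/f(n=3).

27/8

f ∝ Z^2 · n^-3; with Z fixed, f ∝ n^-3.
f(n=2)/f(n=3) = (2/3)^-3 = 27/8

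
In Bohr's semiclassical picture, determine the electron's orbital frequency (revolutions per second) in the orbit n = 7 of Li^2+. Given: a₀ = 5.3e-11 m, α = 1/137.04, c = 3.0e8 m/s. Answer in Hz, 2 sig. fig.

r = n²a₀/Z = 8.7e-10 m, v = Zαc/n = 9.4e5 m/s
f = v/(2πr) = 1.7e14 Hz

1.7e14 Hz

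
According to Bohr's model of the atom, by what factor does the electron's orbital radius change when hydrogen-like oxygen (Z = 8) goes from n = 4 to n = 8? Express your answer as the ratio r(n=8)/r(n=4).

r ∝ Z^-1 · n^2; with Z fixed, r ∝ n^2.
r(n=8)/r(n=4) = (8/4)^2 = 4

4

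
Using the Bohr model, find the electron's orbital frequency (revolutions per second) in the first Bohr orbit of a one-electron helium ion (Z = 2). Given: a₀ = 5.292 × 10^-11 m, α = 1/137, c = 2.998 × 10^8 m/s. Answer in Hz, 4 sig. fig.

r = n²a₀/Z = 2.646 × 10^-11 m, v = Zαc/n = 4.377 × 10^6 m/s
f = v/(2πr) = 2.633 × 10^16 Hz

2.633 × 10^16 Hz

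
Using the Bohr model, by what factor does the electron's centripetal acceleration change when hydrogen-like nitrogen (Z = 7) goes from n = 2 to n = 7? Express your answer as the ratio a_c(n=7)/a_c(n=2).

a_c ∝ Z^3 · n^-4; with Z fixed, a_c ∝ n^-4.
a_c(n=7)/a_c(n=2) = (7/2)^-4 = 16/2401

16/2401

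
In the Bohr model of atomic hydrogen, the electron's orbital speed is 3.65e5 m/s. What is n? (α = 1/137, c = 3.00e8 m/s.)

6

v_n = Zαc/n ⇒ n = Zαc/v = 1 × 0.00730 × 3.00e8 / 3.65e5 ≈ 6.00
n = 6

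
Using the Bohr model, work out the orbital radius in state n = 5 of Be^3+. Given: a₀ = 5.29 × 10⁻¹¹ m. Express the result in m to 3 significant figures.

r_n = n²a₀/Z = 5² × 5.29 × 10⁻¹¹ / 4
    = 25 × 5.29 × 10⁻¹¹ / 4 = 3.31 × 10⁻¹⁰ m

3.31 × 10⁻¹⁰ m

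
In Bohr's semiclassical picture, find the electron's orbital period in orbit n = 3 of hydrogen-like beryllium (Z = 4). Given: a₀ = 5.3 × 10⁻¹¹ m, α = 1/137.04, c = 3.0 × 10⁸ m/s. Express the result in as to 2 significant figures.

260 as

r = n²a₀/Z = 3²·5.3 × 10⁻¹¹/4 = 1.2 × 10⁻¹⁰ m
v = Zαc/n = 4·0.0073·3.0 × 10⁸/3 = 2.9 × 10⁶ m/s
T = 2πr/v = 2.6 × 10⁻¹⁶ s = 260 as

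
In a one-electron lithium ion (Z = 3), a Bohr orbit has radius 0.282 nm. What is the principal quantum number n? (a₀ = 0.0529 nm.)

4

r_n = n²a₀/Z ⇒ n² = rZ/a₀ = 0.282 × 3 / 0.0529 ≈ 15.99
n = 4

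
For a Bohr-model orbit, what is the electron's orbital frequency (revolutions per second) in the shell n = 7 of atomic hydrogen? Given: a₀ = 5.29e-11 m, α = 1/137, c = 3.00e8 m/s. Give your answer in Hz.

1.92e13 Hz

r = n²a₀/Z = 2.59e-9 m, v = Zαc/n = 3.13e5 m/s
f = v/(2πr) = 1.92e13 Hz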